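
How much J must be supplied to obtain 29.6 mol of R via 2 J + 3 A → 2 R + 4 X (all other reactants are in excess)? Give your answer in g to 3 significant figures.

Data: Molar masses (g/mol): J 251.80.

7450 g

n(R) = 29.60 mol
n(J) = (2/2) × 29.60 = 29.60 mol
mass = 29.60 × 251.80 = 7453 g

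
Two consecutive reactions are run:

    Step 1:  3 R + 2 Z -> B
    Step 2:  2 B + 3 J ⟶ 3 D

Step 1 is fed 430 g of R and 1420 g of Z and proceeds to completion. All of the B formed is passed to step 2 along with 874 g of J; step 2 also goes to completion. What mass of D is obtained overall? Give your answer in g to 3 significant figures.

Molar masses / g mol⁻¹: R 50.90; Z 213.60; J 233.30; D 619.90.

Step 1:
n(R) = 430.0 / 50.90 = 8.448 mol
n(Z) = 1420 / 213.60 = 6.648 mol
n/ν → R: 2.816, Z: 3.324; R is limiting.
n(B) produced = (1/3) × 8.448 = 2.816 mol
Step 2:
n(B) available = 2.816 mol
n(J) = 874.0 / 233.30 = 3.746 mol
n/ν → B: 1.408, J: 1.249; J is limiting.
n(D) = (3/3) × 3.746 = 3.746 mol
mass = 3.746 × 619.90 = 2322 g

2320 g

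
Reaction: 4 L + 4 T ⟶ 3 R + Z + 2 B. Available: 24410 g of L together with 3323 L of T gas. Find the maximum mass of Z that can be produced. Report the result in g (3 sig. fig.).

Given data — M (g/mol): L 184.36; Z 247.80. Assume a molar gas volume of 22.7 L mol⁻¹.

n(L) = 24410 / 184.36 = 132.4 mol
n(T) = 3323 / 22.7 = 146.4 mol
n/ν → L: 33.10, T: 36.60; L is limiting.
n(Z) = (1/4) × 132.4 = 33.10 mol
mass = 33.10 × 247.80 = 8202 g

8200 g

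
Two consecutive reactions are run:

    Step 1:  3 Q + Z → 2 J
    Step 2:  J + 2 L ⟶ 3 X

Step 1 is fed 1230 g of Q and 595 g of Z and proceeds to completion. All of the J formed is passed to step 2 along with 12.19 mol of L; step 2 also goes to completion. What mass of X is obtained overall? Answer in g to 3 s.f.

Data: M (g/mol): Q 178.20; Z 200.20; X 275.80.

3810 g

Step 1:
n(Q) = 1230 / 178.20 = 6.902 mol
n(Z) = 595.0 / 200.20 = 2.972 mol
n/ν for Q = 6.902/3 = 2.301
n/ν for Z = 2.972/1 = 2.972
Smallest n/ν is Q → limiting reagent.
n(J) produced = (2/3) × 6.902 = 4.601 mol
Step 2:
n(J) available = 4.601 mol
n(L) = 12.19 mol
n/ν for J = 4.601/1 = 4.601
n/ν for L = 12.19/2 = 6.095
Smallest n/ν is J → limiting reagent.
n(X) = (3/1) × 4.601 = 13.80 mol
mass = 13.80 × 275.80 = 3806 g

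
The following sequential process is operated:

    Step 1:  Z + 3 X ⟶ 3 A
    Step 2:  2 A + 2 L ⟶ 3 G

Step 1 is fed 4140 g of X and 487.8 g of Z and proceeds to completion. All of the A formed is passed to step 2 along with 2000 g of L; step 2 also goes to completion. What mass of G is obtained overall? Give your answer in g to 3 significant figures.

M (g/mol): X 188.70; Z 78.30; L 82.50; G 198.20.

5560 g

Step 1:
n(X) = 4140 / 188.70 = 21.94 mol
n(Z) = 487.8 / 78.30 = 6.230 mol
n/ν for X = 21.94/3 = 7.313
n/ν for Z = 6.230/1 = 6.230
Smallest n/ν is Z → limiting reagent.
n(A) produced = (3/1) × 6.230 = 18.69 mol
Step 2:
n(A) available = 18.69 mol
n(L) = 2000 / 82.50 = 24.24 mol
n/ν for A = 18.69/2 = 9.345
n/ν for L = 24.24/2 = 12.12
Smallest n/ν is A → limiting reagent.
n(G) = (3/2) × 18.69 = 28.04 mol
mass = 28.04 × 198.20 = 5558 g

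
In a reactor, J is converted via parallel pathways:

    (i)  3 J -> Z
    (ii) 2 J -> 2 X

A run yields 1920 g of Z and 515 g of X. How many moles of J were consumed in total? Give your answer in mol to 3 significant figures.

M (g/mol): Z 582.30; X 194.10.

n(Z) = 1920 / 582.30 = 3.297 mol
n(X) = 515 / 194.10 = 2.653 mol
n(J) via (i) = (3/1)×3.297 = 9.891 mol
n(J) via (ii) = (2/2)×2.653 = 2.653 mol
total n(J) = 9.891 + 2.653 = 12.54 mol

12.5 mol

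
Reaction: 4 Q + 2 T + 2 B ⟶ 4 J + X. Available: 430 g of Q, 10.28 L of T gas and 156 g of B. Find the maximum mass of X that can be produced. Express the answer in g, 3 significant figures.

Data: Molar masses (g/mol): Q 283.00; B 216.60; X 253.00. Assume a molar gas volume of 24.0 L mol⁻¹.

54.2 g

n(Q) = 430.0 / 283.00 = 1.519 mol
n(T) = 10.28 / 24.0 = 0.4283 mol
n(B) = 156.0 / 216.60 = 0.7202 mol
n/ν for Q = 1.519/4 = 0.3798
n/ν for T = 0.4283/2 = 0.2142
n/ν for B = 0.7202/2 = 0.3601
Smallest n/ν is T → limiting reagent.
n(X) = (1/2) × 0.4283 = 0.2142 mol
mass = 0.2142 × 253.00 = 54.19 g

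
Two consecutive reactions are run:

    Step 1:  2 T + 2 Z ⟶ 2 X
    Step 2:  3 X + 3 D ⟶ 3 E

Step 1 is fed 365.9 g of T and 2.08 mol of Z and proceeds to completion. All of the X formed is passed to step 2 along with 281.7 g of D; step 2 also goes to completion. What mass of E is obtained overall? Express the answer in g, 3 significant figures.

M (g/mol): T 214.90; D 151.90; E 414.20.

Step 1:
n(T) = 365.9 / 214.90 = 1.703 mol
n(Z) = 2.080 mol
n/ν for T = 1.703/2 = 0.8515
n/ν for Z = 2.080/2 = 1.040
Smallest n/ν is T → limiting reagent.
n(X) produced = (2/2) × 1.703 = 1.703 mol
Step 2:
n(X) available = 1.703 mol
n(D) = 281.7 / 151.90 = 1.855 mol
n/ν for X = 1.703/3 = 0.5677
n/ν for D = 1.855/3 = 0.6183
Smallest n/ν is X → limiting reagent.
n(E) = (3/3) × 1.703 = 1.703 mol
mass = 1.703 × 414.20 = 705.4 g

705 g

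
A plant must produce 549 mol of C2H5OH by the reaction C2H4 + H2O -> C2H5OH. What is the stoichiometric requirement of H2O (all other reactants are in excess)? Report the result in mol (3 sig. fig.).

549 mol

n(C2H5OH) = 549.0 mol
n(H2O) = (1/1) × 549.0 = 549.0 mol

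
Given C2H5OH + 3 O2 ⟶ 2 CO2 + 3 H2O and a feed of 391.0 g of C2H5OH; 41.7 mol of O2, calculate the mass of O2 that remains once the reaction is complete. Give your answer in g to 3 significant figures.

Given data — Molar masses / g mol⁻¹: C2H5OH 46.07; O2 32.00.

n(C2H5OH) = 391.0 / 46.07 = 8.487 mol
n(O2) = 41.70 mol
n/ν for C2H5OH = 8.487/1 = 8.487
n/ν for O2 = 41.70/3 = 13.90
Smallest n/ν is C2H5OH → limiting reagent.
O2 consumed = (3/1) × 8.487 = 25.46 mol
O2 remaining = 41.70 − 25.46 = 16.24 mol
mass = 16.24 × 32.00 = 519.7 g

520 g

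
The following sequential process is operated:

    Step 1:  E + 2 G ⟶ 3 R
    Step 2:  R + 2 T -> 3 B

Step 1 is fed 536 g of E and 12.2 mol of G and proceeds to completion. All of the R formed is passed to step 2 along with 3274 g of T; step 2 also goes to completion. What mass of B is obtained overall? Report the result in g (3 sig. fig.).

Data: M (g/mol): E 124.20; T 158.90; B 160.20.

4950 g

Step 1:
n(E) = 536.0 / 124.20 = 4.316 mol
n(G) = 12.20 mol
n/ν → E: 4.316, G: 6.100; E is limiting.
n(R) produced = (3/1) × 4.316 = 12.95 mol
Step 2:
n(R) available = 12.95 mol
n(T) = 3274 / 158.90 = 20.60 mol
n/ν → R: 12.95, T: 10.30; T is limiting.
n(B) = (3/2) × 20.60 = 30.90 mol
mass = 30.90 × 160.20 = 4950 g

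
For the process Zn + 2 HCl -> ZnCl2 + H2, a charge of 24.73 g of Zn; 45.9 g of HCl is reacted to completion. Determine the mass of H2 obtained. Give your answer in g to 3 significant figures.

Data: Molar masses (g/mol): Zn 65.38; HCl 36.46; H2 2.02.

0.764 g

n(Zn) = 24.73 / 65.38 = 0.3783 mol
n(HCl) = 45.90 / 36.46 = 1.259 mol
n/ν for Zn = 0.3783/1 = 0.3783
n/ν for HCl = 1.259/2 = 0.6295
Smallest n/ν is Zn → limiting reagent.
n(H2) = (1/1) × 0.3783 = 0.3783 mol
mass = 0.3783 × 2.02 = 0.7642 g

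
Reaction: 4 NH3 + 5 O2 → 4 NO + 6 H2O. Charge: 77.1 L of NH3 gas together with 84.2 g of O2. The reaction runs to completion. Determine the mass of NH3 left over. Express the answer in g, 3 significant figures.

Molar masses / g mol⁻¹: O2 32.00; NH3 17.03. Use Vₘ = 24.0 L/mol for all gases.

n(NH3) = 77.10 / 24.0 = 3.213 mol
n(O2) = 84.20 / 32.00 = 2.631 mol
n/ν for NH3 = 3.213/4 = 0.8033
n/ν for O2 = 2.631/5 = 0.5262
Smallest n/ν is O2 → limiting reagent.
NH3 consumed = (4/5) × 2.631 = 2.105 mol
NH3 remaining = 3.213 − 2.105 = 1.108 mol
mass = 1.108 × 17.03 = 18.87 g

18.9 g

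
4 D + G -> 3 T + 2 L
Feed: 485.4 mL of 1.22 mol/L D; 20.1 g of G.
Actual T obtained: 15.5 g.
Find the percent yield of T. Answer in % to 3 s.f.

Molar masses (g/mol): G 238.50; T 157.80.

n(D) = 1.22 × 485.4/1000 = 0.5922 mol
n(G) = 20.10 / 238.50 = 0.08428 mol
n/ν for D = 0.5922/4 = 0.1481
n/ν for G = 0.08428/1 = 0.08428
Smallest n/ν is G → limiting reagent.
theoretical n(T) = (3/1) × 0.08428 = 0.2528 mol → 39.89 g
% yield = 15.5 / 39.89 × 100 = 38.86 %

38.9 %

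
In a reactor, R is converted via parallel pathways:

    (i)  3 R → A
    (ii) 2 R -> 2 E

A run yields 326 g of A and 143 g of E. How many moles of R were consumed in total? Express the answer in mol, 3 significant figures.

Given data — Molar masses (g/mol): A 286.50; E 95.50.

n(A) = 326 / 286.50 = 1.138 mol
n(E) = 143 / 95.50 = 1.497 mol
n(R) via (i) = (3/1)×1.138 = 3.414 mol
n(R) via (ii) = (2/2)×1.497 = 1.497 mol
total n(R) = 3.414 + 1.497 = 4.911 mol

4.91 mol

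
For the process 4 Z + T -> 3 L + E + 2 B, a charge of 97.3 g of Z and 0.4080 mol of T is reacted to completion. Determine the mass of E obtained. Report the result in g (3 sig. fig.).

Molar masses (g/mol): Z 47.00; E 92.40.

37.7 g

n(Z) = 97.30 / 47.00 = 2.070 mol
n(T) = 0.4080 mol
n/ν for Z = 2.070/4 = 0.5175
n/ν for T = 0.4080/1 = 0.4080
Smallest n/ν is T → limiting reagent.
n(E) = (1/1) × 0.4080 = 0.4080 mol
mass = 0.4080 × 92.40 = 37.70 g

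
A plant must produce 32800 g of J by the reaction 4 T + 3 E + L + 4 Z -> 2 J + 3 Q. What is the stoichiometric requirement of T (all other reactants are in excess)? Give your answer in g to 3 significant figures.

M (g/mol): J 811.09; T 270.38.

21900 g

n(J) = 32800 / 811.09 = 40.44 mol
n(T) = (4/2) × 40.44 = 80.88 mol
mass = 80.88 × 270.38 = 21870 g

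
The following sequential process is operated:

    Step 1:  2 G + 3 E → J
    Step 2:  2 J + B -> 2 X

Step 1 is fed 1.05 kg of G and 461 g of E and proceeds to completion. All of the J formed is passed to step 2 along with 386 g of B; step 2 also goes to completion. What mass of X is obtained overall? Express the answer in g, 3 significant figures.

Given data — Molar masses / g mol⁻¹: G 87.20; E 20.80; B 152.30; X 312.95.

1590 g

Step 1:
n(G) = 1.050×1000 / 87.20 = 12.04 mol
n(E) = 461.0 / 20.80 = 22.16 mol
n/ν for G = 12.04/2 = 6.020
n/ν for E = 22.16/3 = 7.387
Smallest n/ν is G → limiting reagent.
n(J) produced = (1/2) × 12.04 = 6.020 mol
Step 2:
n(J) available = 6.020 mol
n(B) = 386.0 / 152.30 = 2.534 mol
n/ν for J = 6.020/2 = 3.010
n/ν for B = 2.534/1 = 2.534
Smallest n/ν is B → limiting reagent.
n(X) = (2/1) × 2.534 = 5.068 mol
mass = 5.068 × 312.95 = 1586 g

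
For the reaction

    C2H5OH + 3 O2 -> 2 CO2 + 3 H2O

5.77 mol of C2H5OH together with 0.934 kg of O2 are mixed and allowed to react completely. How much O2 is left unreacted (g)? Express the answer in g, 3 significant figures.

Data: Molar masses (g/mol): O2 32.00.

380 g

n(C2H5OH) = 5.770 mol
n(O2) = 0.9340×1000 / 32.00 = 29.19 mol
n/ν → C2H5OH: 5.770, O2: 9.730; C2H5OH is limiting.
O2 consumed = (3/1) × 5.770 = 17.31 mol
O2 remaining = 29.19 − 17.31 = 11.88 mol
mass = 11.88 × 32.00 = 380.2 g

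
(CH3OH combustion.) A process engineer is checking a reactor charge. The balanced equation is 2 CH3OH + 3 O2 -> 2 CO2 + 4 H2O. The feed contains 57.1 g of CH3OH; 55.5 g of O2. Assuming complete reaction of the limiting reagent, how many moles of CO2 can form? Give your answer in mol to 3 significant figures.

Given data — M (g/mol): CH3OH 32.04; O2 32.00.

n(CH3OH) = 57.10 / 32.04 = 1.782 mol
n(O2) = 55.50 / 32.00 = 1.734 mol
n/ν for CH3OH = 1.782/2 = 0.8910
n/ν for O2 = 1.734/3 = 0.5780
Smallest n/ν is O2 → limiting reagent.
n(CO2) = (2/3) × 1.734 = 1.156 mol

1.16 mol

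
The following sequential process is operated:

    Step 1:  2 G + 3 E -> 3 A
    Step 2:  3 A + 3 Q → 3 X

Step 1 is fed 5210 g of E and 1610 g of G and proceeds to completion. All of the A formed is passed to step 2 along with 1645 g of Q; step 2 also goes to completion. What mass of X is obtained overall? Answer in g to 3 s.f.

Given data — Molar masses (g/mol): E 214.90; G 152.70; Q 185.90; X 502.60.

4450 g

Step 1:
n(E) = 5210 / 214.90 = 24.24 mol
n(G) = 1610 / 152.70 = 10.54 mol
n/ν → E: 8.080, G: 5.270; G is limiting.
n(A) produced = (3/2) × 10.54 = 15.81 mol
Step 2:
n(A) available = 15.81 mol
n(Q) = 1645 / 185.90 = 8.849 mol
n/ν → A: 5.270, Q: 2.950; Q is limiting.
n(X) = (3/3) × 8.849 = 8.849 mol
mass = 8.849 × 502.60 = 4448 g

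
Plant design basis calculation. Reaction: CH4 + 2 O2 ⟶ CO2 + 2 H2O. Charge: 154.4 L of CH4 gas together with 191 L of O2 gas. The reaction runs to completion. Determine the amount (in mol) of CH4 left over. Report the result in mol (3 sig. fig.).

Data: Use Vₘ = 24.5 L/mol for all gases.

n(CH4) = 154.4 / 24.5 = 6.302 mol
n(O2) = 191.0 / 24.5 = 7.796 mol
n/ν for CH4 = 6.302/1 = 6.302
n/ν for O2 = 7.796/2 = 3.898
Smallest n/ν is O2 → limiting reagent.
CH4 consumed = (1/2) × 7.796 = 3.898 mol
CH4 remaining = 6.302 − 3.898 = 2.404 mol

2.40 mol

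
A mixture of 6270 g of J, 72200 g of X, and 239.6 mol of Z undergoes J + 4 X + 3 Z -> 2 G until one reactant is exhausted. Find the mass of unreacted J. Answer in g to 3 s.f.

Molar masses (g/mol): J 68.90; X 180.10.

n(J) = 6270 / 68.90 = 91.00 mol
n(X) = 72200 / 180.10 = 400.9 mol
n(Z) = 239.6 mol
n/ν for J = 91.00/1 = 91.00
n/ν for X = 400.9/4 = 100.2
n/ν for Z = 239.6/3 = 79.87
Smallest n/ν is Z → limiting reagent.
J consumed = (1/3) × 239.6 = 79.87 mol
J remaining = 91.00 − 79.87 = 11.13 mol
mass = 11.13 × 68.90 = 766.9 g

767 g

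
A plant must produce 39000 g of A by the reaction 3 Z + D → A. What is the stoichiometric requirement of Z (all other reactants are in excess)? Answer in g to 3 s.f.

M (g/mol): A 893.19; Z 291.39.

n(A) = 39000 / 893.19 = 43.66 mol
n(Z) = (3/1) × 43.66 = 131.0 mol
mass = 131.0 × 291.39 = 38170 g

38200 g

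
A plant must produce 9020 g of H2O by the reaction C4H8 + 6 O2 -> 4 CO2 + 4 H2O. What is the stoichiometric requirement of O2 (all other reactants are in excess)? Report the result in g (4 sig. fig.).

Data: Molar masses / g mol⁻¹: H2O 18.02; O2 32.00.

n(H2O) = 9020 / 18.02 = 500.6 mol
n(O2) = (6/4) × 500.6 = 750.9 mol
mass = 750.9 × 32.00 = 24030 g

24030 g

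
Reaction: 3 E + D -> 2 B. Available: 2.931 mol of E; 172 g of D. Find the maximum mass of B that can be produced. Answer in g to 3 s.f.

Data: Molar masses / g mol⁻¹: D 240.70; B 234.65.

335 g

n(E) = 2.931 mol
n(D) = 172.0 / 240.70 = 0.7146 mol
n/ν for E = 2.931/3 = 0.9770
n/ν for D = 0.7146/1 = 0.7146
Smallest n/ν is D → limiting reagent.
n(B) = (2/1) × 0.7146 = 1.429 mol
mass = 1.429 × 234.65 = 335.3 g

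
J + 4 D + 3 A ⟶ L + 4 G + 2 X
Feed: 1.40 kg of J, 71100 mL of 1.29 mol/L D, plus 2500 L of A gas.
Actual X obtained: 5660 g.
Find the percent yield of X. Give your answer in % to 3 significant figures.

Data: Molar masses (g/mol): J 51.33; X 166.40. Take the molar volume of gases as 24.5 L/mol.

74.2 %

n(J) = 1.400×1000 / 51.33 = 27.27 mol
n(D) = 1.29 × 71100/1000 = 91.72 mol
n(A) = 2500 / 24.5 = 102.0 mol
n/ν → J: 27.27, D: 22.93, A: 34.00; D is limiting.
theoretical n(X) = (2/4) × 91.72 = 45.86 mol → 7631 g
% yield = 5660 / 7631 × 100 = 74.17 %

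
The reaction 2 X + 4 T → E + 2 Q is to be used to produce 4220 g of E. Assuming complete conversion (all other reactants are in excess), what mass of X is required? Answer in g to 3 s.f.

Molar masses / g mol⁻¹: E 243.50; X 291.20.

n(E) = 4220 / 243.50 = 17.33 mol
n(X) = (2/1) × 17.33 = 34.66 mol
mass = 34.66 × 291.20 = 10090 g

10100 g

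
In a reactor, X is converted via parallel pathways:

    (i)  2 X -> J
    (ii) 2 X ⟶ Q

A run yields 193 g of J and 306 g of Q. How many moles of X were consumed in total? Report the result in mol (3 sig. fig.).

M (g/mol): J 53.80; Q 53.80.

18.6 mol

n(J) = 193 / 53.80 = 3.587 mol
n(Q) = 306 / 53.80 = 5.688 mol
n(X) via (i) = (2/1)×3.587 = 7.174 mol
n(X) via (ii) = (2/1)×5.688 = 11.38 mol
total n(X) = 7.174 + 11.38 = 18.55 mol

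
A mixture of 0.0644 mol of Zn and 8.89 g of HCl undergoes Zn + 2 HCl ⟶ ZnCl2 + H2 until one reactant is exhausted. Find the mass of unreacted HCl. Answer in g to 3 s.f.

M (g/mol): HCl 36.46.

4.19 g

n(Zn) = 0.06440 mol
n(HCl) = 8.890 / 36.46 = 0.2438 mol
n/ν for Zn = 0.06440/1 = 0.06440
n/ν for HCl = 0.2438/2 = 0.1219
Smallest n/ν is Zn → limiting reagent.
HCl consumed = (2/1) × 0.06440 = 0.1288 mol
HCl remaining = 0.2438 − 0.1288 = 0.1150 mol
mass = 0.1150 × 36.46 = 4.193 g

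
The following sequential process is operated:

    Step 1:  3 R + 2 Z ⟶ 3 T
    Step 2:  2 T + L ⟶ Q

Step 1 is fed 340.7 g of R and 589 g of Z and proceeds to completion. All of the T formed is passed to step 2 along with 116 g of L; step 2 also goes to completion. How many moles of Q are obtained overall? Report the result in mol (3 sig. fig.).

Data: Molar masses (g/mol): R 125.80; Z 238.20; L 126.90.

Step 1:
n(R) = 340.7 / 125.80 = 2.708 mol
n(Z) = 589.0 / 238.20 = 2.473 mol
n/ν for R = 2.708/3 = 0.9027
n/ν for Z = 2.473/2 = 1.237
Smallest n/ν is R → limiting reagent.
n(T) produced = (3/3) × 2.708 = 2.708 mol
Step 2:
n(T) available = 2.708 mol
n(L) = 116.0 / 126.90 = 0.9141 mol
n/ν for T = 2.708/2 = 1.354
n/ν for L = 0.9141/1 = 0.9141
Smallest n/ν is L → limiting reagent.
n(Q) = (1/1) × 0.9141 = 0.9141 mol

0.914 mol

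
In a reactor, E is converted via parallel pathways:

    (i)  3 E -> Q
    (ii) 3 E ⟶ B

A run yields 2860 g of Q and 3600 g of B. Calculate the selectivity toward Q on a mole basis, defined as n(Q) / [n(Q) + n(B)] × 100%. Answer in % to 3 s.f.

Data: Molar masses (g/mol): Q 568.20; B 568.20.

n(Q) = 2860 / 568.20 = 5.033 mol
n(B) = 3600 / 568.20 = 6.336 mol
selectivity = 5.033/(5.033+6.336) × 100 = 44.27 %

44.3 %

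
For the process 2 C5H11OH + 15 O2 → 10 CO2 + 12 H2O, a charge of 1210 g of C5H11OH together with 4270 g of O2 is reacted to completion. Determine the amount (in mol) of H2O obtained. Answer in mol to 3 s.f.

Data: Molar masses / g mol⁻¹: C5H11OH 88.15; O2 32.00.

82.4 mol

n(C5H11OH) = 1210 / 88.15 = 13.73 mol
n(O2) = 4270 / 32.00 = 133.4 mol
n/ν for C5H11OH = 13.73/2 = 6.865
n/ν for O2 = 133.4/15 = 8.893
Smallest n/ν is C5H11OH → limiting reagent.
n(H2O) = (12/2) × 13.73 = 82.38 mol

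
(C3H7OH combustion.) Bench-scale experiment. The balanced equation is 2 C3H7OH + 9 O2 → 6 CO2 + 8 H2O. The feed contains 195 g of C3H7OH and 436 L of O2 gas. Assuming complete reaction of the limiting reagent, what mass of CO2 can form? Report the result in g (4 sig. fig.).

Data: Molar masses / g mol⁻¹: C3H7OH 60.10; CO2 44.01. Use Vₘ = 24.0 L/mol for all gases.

n(C3H7OH) = 195.0 / 60.10 = 3.245 mol
n(O2) = 436.0 / 24.0 = 18.17 mol
n/ν for C3H7OH = 3.245/2 = 1.623
n/ν for O2 = 18.17/9 = 2.019
Smallest n/ν is C3H7OH → limiting reagent.
n(CO2) = (6/2) × 3.245 = 9.735 mol
mass = 9.735 × 44.01 = 428.4 g

428.4 g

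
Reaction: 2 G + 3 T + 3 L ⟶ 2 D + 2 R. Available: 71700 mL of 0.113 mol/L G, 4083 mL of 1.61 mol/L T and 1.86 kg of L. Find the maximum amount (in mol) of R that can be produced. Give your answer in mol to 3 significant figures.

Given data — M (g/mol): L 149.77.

4.38 mol

n(G) = 0.113 × 71700/1000 = 8.102 mol
n(T) = 1.61 × 4083/1000 = 6.574 mol
n(L) = 1.860×1000 / 149.77 = 12.42 mol
n/ν for G = 8.102/2 = 4.051
n/ν for T = 6.574/3 = 2.191
n/ν for L = 12.42/3 = 4.140
Smallest n/ν is T → limiting reagent.
n(R) = (2/3) × 6.574 = 4.383 mol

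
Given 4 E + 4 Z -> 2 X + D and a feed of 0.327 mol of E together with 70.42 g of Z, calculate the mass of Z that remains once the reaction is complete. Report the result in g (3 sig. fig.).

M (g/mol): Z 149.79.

n(E) = 0.3270 mol
n(Z) = 70.42 / 149.79 = 0.4701 mol
n/ν → E: 0.08175, Z: 0.1175; E is limiting.
Z consumed = (4/4) × 0.3270 = 0.3270 mol
Z remaining = 0.4701 − 0.3270 = 0.1431 mol
mass = 0.1431 × 149.79 = 21.43 g

21.4 g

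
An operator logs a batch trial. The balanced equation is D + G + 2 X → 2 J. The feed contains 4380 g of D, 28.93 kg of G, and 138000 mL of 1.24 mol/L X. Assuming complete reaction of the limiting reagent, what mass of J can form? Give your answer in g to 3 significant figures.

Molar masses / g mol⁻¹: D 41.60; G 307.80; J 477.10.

n(D) = 4380 / 41.60 = 105.3 mol
n(G) = 28.93×1000 / 307.80 = 93.99 mol
n(X) = 1.24 × 138000/1000 = 171.1 mol
n/ν for D = 105.3/1 = 105.3
n/ν for G = 93.99/1 = 93.99
n/ν for X = 171.1/2 = 85.55
Smallest n/ν is X → limiting reagent.
n(J) = (2/2) × 171.1 = 171.1 mol
mass = 171.1 × 477.10 = 81630 g

81600 g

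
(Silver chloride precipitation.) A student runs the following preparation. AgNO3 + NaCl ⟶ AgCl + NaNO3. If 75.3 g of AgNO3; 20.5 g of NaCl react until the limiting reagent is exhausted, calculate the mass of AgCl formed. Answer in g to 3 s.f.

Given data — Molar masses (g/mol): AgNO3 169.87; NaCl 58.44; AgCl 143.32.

n(AgNO3) = 75.30 / 169.87 = 0.4433 mol
n(NaCl) = 20.50 / 58.44 = 0.3508 mol
n/ν for AgNO3 = 0.4433/1 = 0.4433
n/ν for NaCl = 0.3508/1 = 0.3508
Smallest n/ν is NaCl → limiting reagent.
n(AgCl) = (1/1) × 0.3508 = 0.3508 mol
mass = 0.3508 × 143.32 = 50.28 g

50.3 g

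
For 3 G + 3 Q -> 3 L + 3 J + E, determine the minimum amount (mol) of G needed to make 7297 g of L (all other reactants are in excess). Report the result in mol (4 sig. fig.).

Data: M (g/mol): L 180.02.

40.53 mol

n(L) = 7297 / 180.02 = 40.53 mol
n(G) = (3/3) × 40.53 = 40.53 mol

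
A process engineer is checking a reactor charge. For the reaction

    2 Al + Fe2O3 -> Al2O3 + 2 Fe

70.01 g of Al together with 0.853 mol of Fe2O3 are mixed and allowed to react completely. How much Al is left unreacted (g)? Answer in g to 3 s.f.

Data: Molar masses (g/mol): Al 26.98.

n(Al) = 70.01 / 26.98 = 2.595 mol
n(Fe2O3) = 0.8530 mol
n/ν for Al = 2.595/2 = 1.298
n/ν for Fe2O3 = 0.8530/1 = 0.8530
Smallest n/ν is Fe2O3 → limiting reagent.
Al consumed = (2/1) × 0.8530 = 1.706 mol
Al remaining = 2.595 − 1.706 = 0.8890 mol
mass = 0.8890 × 26.98 = 23.99 g

24.0 g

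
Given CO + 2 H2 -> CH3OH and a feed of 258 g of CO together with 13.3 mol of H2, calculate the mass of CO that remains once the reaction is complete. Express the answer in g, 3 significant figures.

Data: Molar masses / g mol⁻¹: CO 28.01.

71.7 g

n(CO) = 258.0 / 28.01 = 9.211 mol
n(H2) = 13.30 mol
n/ν for CO = 9.211/1 = 9.211
n/ν for H2 = 13.30/2 = 6.650
Smallest n/ν is H2 → limiting reagent.
CO consumed = (1/2) × 13.30 = 6.650 mol
CO remaining = 9.211 − 6.650 = 2.561 mol
mass = 2.561 × 28.01 = 71.73 g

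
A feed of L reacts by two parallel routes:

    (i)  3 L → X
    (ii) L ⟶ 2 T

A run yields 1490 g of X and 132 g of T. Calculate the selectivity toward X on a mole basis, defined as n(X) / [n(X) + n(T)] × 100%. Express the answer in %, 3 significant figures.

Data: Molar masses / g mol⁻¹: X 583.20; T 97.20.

n(X) = 1490 / 583.20 = 2.555 mol
n(T) = 132 / 97.20 = 1.358 mol
selectivity = 2.555/(2.555+1.358) × 100 = 65.30 %

65.3 %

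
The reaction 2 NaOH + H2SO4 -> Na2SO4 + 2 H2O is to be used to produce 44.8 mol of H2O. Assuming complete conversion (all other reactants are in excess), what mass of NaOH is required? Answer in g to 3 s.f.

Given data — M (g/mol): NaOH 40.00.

1790 g

n(H2O) = 44.80 mol
n(NaOH) = (2/2) × 44.80 = 44.80 mol
mass = 44.80 × 40.00 = 1792 g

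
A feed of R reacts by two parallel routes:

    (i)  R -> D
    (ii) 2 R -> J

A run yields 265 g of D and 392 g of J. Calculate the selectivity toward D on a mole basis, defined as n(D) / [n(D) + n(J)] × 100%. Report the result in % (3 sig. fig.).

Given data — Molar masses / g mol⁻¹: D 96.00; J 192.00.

n(D) = 265 / 96.00 = 2.760 mol
n(J) = 392 / 192.00 = 2.042 mol
selectivity = 2.760/(2.760+2.042) × 100 = 57.48 %

57.5 %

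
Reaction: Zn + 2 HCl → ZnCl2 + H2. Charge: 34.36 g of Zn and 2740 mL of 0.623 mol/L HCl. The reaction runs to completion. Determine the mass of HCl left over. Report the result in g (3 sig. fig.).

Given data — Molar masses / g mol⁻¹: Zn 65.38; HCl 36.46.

n(Zn) = 34.36 / 65.38 = 0.5255 mol
n(HCl) = 0.623 × 2740/1000 = 1.707 mol
n/ν for Zn = 0.5255/1 = 0.5255
n/ν for HCl = 1.707/2 = 0.8535
Smallest n/ν is Zn → limiting reagent.
HCl consumed = (2/1) × 0.5255 = 1.051 mol
HCl remaining = 1.707 − 1.051 = 0.6560 mol
mass = 0.6560 × 36.46 = 23.92 g

23.9 g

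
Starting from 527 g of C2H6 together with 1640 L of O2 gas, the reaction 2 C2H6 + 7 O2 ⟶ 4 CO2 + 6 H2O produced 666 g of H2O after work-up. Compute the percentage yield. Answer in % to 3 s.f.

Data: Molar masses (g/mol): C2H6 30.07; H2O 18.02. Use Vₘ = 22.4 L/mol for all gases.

70.3 %

n(C2H6) = 527.0 / 30.07 = 17.53 mol
n(O2) = 1640 / 22.4 = 73.21 mol
n/ν → C2H6: 8.765, O2: 10.46; C2H6 is limiting.
theoretical n(H2O) = (6/2) × 17.53 = 52.59 mol → 947.7 g
% yield = 666 / 947.7 × 100 = 70.28 %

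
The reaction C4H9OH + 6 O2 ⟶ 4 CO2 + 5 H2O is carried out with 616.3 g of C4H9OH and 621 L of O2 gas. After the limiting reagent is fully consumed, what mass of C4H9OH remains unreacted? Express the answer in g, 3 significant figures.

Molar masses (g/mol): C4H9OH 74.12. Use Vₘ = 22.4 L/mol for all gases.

n(C4H9OH) = 616.3 / 74.12 = 8.315 mol
n(O2) = 621.0 / 22.4 = 27.72 mol
n/ν for C4H9OH = 8.315/1 = 8.315
n/ν for O2 = 27.72/6 = 4.620
Smallest n/ν is O2 → limiting reagent.
C4H9OH consumed = (1/6) × 27.72 = 4.620 mol
C4H9OH remaining = 8.315 − 4.620 = 3.695 mol
mass = 3.695 × 74.12 = 273.9 g

274 g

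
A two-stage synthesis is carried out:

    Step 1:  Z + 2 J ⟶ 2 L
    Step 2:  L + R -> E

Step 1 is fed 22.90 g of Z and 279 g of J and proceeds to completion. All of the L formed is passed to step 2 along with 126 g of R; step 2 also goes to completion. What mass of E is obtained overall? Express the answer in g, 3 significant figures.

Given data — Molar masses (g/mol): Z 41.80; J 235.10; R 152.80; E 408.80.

337 g

Step 1:
n(Z) = 22.90 / 41.80 = 0.5478 mol
n(J) = 279.0 / 235.10 = 1.187 mol
n/ν for Z = 0.5478/1 = 0.5478
n/ν for J = 1.187/2 = 0.5935
Smallest n/ν is Z → limiting reagent.
n(L) produced = (2/1) × 0.5478 = 1.096 mol
Step 2:
n(L) available = 1.096 mol
n(R) = 126.0 / 152.80 = 0.8246 mol
n/ν for L = 1.096/1 = 1.096
n/ν for R = 0.8246/1 = 0.8246
Smallest n/ν is R → limiting reagent.
n(E) = (1/1) × 0.8246 = 0.8246 mol
mass = 0.8246 × 408.80 = 337.1 g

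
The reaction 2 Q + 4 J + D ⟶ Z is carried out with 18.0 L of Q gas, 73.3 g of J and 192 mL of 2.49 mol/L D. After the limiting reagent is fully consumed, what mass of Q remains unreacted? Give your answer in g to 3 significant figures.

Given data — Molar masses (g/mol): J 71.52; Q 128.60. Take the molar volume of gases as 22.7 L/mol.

n(Q) = 18.00 / 22.7 = 0.7930 mol
n(J) = 73.30 / 71.52 = 1.025 mol
n(D) = 2.49 × 192.0/1000 = 0.4781 mol
n/ν for Q = 0.7930/2 = 0.3965
n/ν for J = 1.025/4 = 0.2563
n/ν for D = 0.4781/1 = 0.4781
Smallest n/ν is J → limiting reagent.
Q consumed = (2/4) × 1.025 = 0.5125 mol
Q remaining = 0.7930 − 0.5125 = 0.2805 mol
mass = 0.2805 × 128.60 = 36.07 g

36.1 g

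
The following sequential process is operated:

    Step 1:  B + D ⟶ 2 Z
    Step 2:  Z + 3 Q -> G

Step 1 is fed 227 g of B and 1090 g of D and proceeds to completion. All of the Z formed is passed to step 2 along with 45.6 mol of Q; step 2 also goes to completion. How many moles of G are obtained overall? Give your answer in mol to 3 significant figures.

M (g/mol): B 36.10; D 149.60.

Step 1:
n(B) = 227.0 / 36.10 = 6.288 mol
n(D) = 1090 / 149.60 = 7.286 mol
n/ν for B = 6.288/1 = 6.288
n/ν for D = 7.286/1 = 7.286
Smallest n/ν is B → limiting reagent.
n(Z) produced = (2/1) × 6.288 = 12.58 mol
Step 2:
n(Z) available = 12.58 mol
n(Q) = 45.60 mol
n/ν for Z = 12.58/1 = 12.58
n/ν for Q = 45.60/3 = 15.20
Smallest n/ν is Z → limiting reagent.
n(G) = (1/1) × 12.58 = 12.58 mol

12.6 mol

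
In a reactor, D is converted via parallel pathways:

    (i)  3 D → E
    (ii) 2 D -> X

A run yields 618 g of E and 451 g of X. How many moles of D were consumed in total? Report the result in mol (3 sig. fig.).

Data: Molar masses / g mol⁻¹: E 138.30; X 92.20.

23.2 mol

n(E) = 618 / 138.30 = 4.469 mol
n(X) = 451 / 92.20 = 4.892 mol
n(D) via (i) = (3/1)×4.469 = 13.41 mol
n(D) via (ii) = (2/1)×4.892 = 9.784 mol
total n(D) = 13.41 + 9.784 = 23.19 mol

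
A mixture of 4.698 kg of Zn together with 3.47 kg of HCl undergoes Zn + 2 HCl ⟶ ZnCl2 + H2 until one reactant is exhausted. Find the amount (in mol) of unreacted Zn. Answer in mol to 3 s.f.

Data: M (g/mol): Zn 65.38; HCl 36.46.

n(Zn) = 4.698×1000 / 65.38 = 71.86 mol
n(HCl) = 3.470×1000 / 36.46 = 95.17 mol
n/ν for Zn = 71.86/1 = 71.86
n/ν for HCl = 95.17/2 = 47.59
Smallest n/ν is HCl → limiting reagent.
Zn consumed = (1/2) × 95.17 = 47.59 mol
Zn remaining = 71.86 − 47.59 = 24.27 mol

24.3 mol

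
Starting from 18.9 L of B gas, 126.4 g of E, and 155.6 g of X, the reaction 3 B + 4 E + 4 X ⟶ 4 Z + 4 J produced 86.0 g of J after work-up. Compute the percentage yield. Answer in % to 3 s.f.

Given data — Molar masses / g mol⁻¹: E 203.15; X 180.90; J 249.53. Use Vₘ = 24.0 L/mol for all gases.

55.4 %

n(B) = 18.90 / 24.0 = 0.7875 mol
n(E) = 126.4 / 203.15 = 0.6222 mol
n(X) = 155.6 / 180.90 = 0.8601 mol
n/ν for B = 0.7875/3 = 0.2625
n/ν for E = 0.6222/4 = 0.1556
n/ν for X = 0.8601/4 = 0.2150
Smallest n/ν is E → limiting reagent.
theoretical n(J) = (4/4) × 0.6222 = 0.6222 mol → 155.3 g
% yield = 86.0 / 155.3 × 100 = 55.38 %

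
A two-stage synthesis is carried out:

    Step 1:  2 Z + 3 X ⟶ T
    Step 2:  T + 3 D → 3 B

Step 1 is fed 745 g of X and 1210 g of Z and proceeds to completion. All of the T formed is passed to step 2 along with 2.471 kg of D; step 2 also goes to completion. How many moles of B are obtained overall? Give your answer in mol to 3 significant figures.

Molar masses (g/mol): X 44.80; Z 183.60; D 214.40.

9.89 mol

Step 1:
n(X) = 745.0 / 44.80 = 16.63 mol
n(Z) = 1210 / 183.60 = 6.590 mol
n/ν for X = 16.63/3 = 5.543
n/ν for Z = 6.590/2 = 3.295
Smallest n/ν is Z → limiting reagent.
n(T) produced = (1/2) × 6.590 = 3.295 mol
Step 2:
n(T) available = 3.295 mol
n(D) = 2.471×1000 / 214.40 = 11.53 mol
n/ν for T = 3.295/1 = 3.295
n/ν for D = 11.53/3 = 3.843
Smallest n/ν is T → limiting reagent.
n(B) = (3/1) × 3.295 = 9.885 mol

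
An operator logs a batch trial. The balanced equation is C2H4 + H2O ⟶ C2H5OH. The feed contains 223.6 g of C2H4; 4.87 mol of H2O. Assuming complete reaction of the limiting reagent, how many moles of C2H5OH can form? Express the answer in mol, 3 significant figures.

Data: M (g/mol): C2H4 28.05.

4.87 mol

n(C2H4) = 223.6 / 28.05 = 7.971 mol
n(H2O) = 4.870 mol
n/ν for C2H4 = 7.971/1 = 7.971
n/ν for H2O = 4.870/1 = 4.870
Smallest n/ν is H2O → limiting reagent.
n(C2H5OH) = (1/1) × 4.870 = 4.870 mol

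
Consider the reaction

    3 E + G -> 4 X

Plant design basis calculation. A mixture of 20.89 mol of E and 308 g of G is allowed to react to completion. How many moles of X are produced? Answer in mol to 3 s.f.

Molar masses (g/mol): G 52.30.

23.6 mol

n(E) = 20.89 mol
n(G) = 308.0 / 52.30 = 5.889 mol
n/ν for E = 20.89/3 = 6.963
n/ν for G = 5.889/1 = 5.889
Smallest n/ν is G → limiting reagent.
n(X) = (4/1) × 5.889 = 23.56 mol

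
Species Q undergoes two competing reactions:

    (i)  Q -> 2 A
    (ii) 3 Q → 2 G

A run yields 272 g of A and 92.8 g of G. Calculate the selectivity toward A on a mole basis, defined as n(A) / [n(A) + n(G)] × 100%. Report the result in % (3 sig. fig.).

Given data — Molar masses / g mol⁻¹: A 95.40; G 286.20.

n(A) = 272 / 95.40 = 2.851 mol
n(G) = 92.8 / 286.20 = 0.3242 mol
selectivity = 2.851/(2.851+0.3242) × 100 = 89.79 %

89.8 %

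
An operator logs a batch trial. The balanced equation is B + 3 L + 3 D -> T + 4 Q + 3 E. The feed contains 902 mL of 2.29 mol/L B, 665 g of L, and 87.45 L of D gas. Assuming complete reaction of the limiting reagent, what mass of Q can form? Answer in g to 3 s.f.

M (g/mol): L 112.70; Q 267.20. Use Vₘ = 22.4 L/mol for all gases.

1390 g

n(B) = 2.29 × 902.0/1000 = 2.066 mol
n(L) = 665.0 / 112.70 = 5.901 mol
n(D) = 87.45 / 22.4 = 3.904 mol
n/ν for B = 2.066/1 = 2.066
n/ν for L = 5.901/3 = 1.967
n/ν for D = 3.904/3 = 1.301
Smallest n/ν is D → limiting reagent.
n(Q) = (4/3) × 3.904 = 5.205 mol
mass = 5.205 × 267.20 = 1391 g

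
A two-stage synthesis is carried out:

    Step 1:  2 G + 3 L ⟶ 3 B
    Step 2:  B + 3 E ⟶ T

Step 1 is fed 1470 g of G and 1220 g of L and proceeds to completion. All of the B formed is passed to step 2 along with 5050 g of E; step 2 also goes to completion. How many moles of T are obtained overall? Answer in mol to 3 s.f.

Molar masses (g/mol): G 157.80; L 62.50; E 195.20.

8.62 mol

Step 1:
n(G) = 1470 / 157.80 = 9.316 mol
n(L) = 1220 / 62.50 = 19.52 mol
n/ν → G: 4.658, L: 6.507; G is limiting.
n(B) produced = (3/2) × 9.316 = 13.97 mol
Step 2:
n(B) available = 13.97 mol
n(E) = 5050 / 195.20 = 25.87 mol
n/ν → B: 13.97, E: 8.623; E is limiting.
n(T) = (1/3) × 25.87 = 8.623 mol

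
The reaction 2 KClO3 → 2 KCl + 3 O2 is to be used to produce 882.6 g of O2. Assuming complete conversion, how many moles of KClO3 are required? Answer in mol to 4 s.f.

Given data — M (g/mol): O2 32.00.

18.39 mol

n(O2) = 882.6 / 32.00 = 27.58 mol
n(KClO3) = (2/3) × 27.58 = 18.39 mol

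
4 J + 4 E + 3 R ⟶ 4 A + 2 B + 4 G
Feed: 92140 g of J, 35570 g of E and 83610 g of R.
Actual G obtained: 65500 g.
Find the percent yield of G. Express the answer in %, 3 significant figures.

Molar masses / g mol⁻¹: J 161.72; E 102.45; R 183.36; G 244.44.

n(J) = 92140 / 161.72 = 569.8 mol
n(E) = 35570 / 102.45 = 347.2 mol
n(R) = 83610 / 183.36 = 456.0 mol
n/ν → J: 142.5, E: 86.80, R: 152.0; E is limiting.
theoretical n(G) = (4/4) × 347.2 = 347.2 mol → 84870 g
% yield = 65500 / 84870 × 100 = 77.18 %

77.2 %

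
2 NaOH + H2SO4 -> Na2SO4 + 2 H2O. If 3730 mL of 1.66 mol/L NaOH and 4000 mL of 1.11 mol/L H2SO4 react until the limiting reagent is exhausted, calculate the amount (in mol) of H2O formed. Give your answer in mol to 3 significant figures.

n(NaOH) = 1.66 × 3730/1000 = 6.192 mol
n(H2SO4) = 1.11 × 4000/1000 = 4.440 mol
n/ν for NaOH = 6.192/2 = 3.096
n/ν for H2SO4 = 4.440/1 = 4.440
Smallest n/ν is NaOH → limiting reagent.
n(H2O) = (2/2) × 6.192 = 6.192 mol

6.19 mol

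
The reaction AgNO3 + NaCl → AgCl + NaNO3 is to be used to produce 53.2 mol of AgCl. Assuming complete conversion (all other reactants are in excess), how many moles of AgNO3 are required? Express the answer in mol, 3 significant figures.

53.2 mol

n(AgCl) = 53.20 mol
n(AgNO3) = (1/1) × 53.20 = 53.20 mol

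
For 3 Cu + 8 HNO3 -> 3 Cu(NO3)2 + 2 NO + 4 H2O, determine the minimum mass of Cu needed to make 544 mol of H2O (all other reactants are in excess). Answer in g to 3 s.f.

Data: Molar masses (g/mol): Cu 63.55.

25900 g

n(H2O) = 544.0 mol
n(Cu) = (3/4) × 544.0 = 408.0 mol
mass = 408.0 × 63.55 = 25930 g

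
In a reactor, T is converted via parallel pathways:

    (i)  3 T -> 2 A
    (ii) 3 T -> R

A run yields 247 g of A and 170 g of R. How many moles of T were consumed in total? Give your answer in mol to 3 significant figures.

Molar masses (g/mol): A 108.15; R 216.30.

n(A) = 247 / 108.15 = 2.284 mol
n(R) = 170 / 216.30 = 0.7859 mol
n(T) via (i) = (3/2)×2.284 = 3.426 mol
n(T) via (ii) = (3/1)×0.7859 = 2.358 mol
total n(T) = 3.426 + 2.358 = 5.784 mol

5.78 mol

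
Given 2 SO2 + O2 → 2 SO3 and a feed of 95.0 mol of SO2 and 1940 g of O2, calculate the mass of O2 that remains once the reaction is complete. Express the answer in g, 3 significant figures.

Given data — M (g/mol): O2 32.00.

420 g

n(SO2) = 95.00 mol
n(O2) = 1940 / 32.00 = 60.63 mol
n/ν for SO2 = 95.00/2 = 47.50
n/ν for O2 = 60.63/1 = 60.63
Smallest n/ν is SO2 → limiting reagent.
O2 consumed = (1/2) × 95.00 = 47.50 mol
O2 remaining = 60.63 − 47.50 = 13.13 mol
mass = 13.13 × 32.00 = 420.2 g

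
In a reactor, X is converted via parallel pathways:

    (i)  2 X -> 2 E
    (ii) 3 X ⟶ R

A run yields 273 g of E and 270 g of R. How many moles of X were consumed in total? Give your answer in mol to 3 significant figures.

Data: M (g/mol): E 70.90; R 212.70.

7.66 mol

n(E) = 273 / 70.90 = 3.850 mol
n(R) = 270 / 212.70 = 1.269 mol
n(X) via (i) = (2/2)×3.850 = 3.850 mol
n(X) via (ii) = (3/1)×1.269 = 3.807 mol
total n(X) = 3.850 + 3.807 = 7.657 mol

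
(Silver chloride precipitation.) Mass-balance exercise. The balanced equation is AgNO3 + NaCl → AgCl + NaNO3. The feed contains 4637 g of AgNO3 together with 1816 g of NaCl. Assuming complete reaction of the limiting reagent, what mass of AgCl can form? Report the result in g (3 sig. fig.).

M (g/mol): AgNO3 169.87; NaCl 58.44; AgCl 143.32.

3910 g

n(AgNO3) = 4637 / 169.87 = 27.30 mol
n(NaCl) = 1816 / 58.44 = 31.07 mol
n/ν → AgNO3: 27.30, NaCl: 31.07; AgNO3 is limiting.
n(AgCl) = (1/1) × 27.30 = 27.30 mol
mass = 27.30 × 143.32 = 3913 g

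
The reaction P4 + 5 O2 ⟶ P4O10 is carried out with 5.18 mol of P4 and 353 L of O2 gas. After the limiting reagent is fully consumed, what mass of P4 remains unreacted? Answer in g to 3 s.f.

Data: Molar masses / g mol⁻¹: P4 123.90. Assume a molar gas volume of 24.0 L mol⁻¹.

277 g

n(P4) = 5.180 mol
n(O2) = 353.0 / 24.0 = 14.71 mol
n/ν for P4 = 5.180/1 = 5.180
n/ν for O2 = 14.71/5 = 2.942
Smallest n/ν is O2 → limiting reagent.
P4 consumed = (1/5) × 14.71 = 2.942 mol
P4 remaining = 5.180 − 2.942 = 2.238 mol
mass = 2.238 × 123.90 = 277.3 g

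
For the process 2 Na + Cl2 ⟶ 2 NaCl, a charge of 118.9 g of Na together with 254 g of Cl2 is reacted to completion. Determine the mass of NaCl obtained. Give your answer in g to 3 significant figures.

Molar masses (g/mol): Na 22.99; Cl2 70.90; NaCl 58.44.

n(Na) = 118.9 / 22.99 = 5.172 mol
n(Cl2) = 254.0 / 70.90 = 3.583 mol
n/ν for Na = 5.172/2 = 2.586
n/ν for Cl2 = 3.583/1 = 3.583
Smallest n/ν is Na → limiting reagent.
n(NaCl) = (2/2) × 5.172 = 5.172 mol
mass = 5.172 × 58.44 = 302.3 g

302 g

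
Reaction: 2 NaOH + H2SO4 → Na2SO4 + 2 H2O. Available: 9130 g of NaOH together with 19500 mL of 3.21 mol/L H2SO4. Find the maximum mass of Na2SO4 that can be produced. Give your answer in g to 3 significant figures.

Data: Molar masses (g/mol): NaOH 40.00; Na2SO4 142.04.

n(NaOH) = 9130 / 40.00 = 228.3 mol
n(H2SO4) = 3.21 × 19500/1000 = 62.60 mol
n/ν → NaOH: 114.2, H2SO4: 62.60; H2SO4 is limiting.
n(Na2SO4) = (1/1) × 62.60 = 62.60 mol
mass = 62.60 × 142.04 = 8892 g

8890 g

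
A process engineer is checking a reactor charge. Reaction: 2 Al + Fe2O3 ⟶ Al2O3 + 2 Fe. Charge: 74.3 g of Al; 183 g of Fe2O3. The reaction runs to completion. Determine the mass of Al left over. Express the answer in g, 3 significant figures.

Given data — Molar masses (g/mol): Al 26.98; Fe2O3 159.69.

n(Al) = 74.30 / 26.98 = 2.754 mol
n(Fe2O3) = 183.0 / 159.69 = 1.146 mol
n/ν for Al = 2.754/2 = 1.377
n/ν for Fe2O3 = 1.146/1 = 1.146
Smallest n/ν is Fe2O3 → limiting reagent.
Al consumed = (2/1) × 1.146 = 2.292 mol
Al remaining = 2.754 − 2.292 = 0.4620 mol
mass = 0.4620 × 26.98 = 12.46 g

12.5 g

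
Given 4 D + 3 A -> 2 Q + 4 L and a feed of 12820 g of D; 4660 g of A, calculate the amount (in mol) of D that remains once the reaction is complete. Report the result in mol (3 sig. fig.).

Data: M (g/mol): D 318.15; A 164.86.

2.61 mol

n(D) = 12820 / 318.15 = 40.30 mol
n(A) = 4660 / 164.86 = 28.27 mol
n/ν for D = 40.30/4 = 10.08
n/ν for A = 28.27/3 = 9.423
Smallest n/ν is A → limiting reagent.
D consumed = (4/3) × 28.27 = 37.69 mol
D remaining = 40.30 − 37.69 = 2.610 mol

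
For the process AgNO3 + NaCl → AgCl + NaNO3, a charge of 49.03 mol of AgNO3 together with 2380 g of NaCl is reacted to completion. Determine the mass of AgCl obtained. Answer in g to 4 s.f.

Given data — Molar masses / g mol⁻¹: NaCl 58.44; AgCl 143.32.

5837 g

n(AgNO3) = 49.03 mol
n(NaCl) = 2380 / 58.44 = 40.73 mol
n/ν → AgNO3: 49.03, NaCl: 40.73; NaCl is limiting.
n(AgCl) = (1/1) × 40.73 = 40.73 mol
mass = 40.73 × 143.32 = 5837 g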